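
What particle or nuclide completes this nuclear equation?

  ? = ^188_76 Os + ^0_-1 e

Conserve mass number: A = 188 + 0, so A = 188.
Conserve atomic number: Z = 76 − 1, so Z = 75.
Z = 75 is rhenium, so the species is ^188_75 Re.

Re-188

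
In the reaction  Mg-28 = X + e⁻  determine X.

Al-28

Conserve mass number: 28 = A + 0, so A = 28.
Conserve atomic number: 12 = Z − 1, so Z = 13.
Z = 13 is aluminium, so the species is Al-28.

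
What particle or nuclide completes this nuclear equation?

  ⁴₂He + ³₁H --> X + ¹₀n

Li-6

Conserve mass number: 4 + 3 = A + 1, so A = 6.
Conserve atomic number: 2 + 1 = Z + 0, so Z = 3.
Z = 3 is lithium, so the species is ⁶₃Li.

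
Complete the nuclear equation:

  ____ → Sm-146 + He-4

Gd-150

Conserve mass number: A = 146 + 4, so A = 150.
Conserve atomic number: Z = 62 + 2, so Z = 64.
Z = 64 is gadolinium, so the species is Gd-150.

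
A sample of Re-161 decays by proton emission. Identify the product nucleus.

Proton emission: mass number changes by -1, atomic number by -1.
A: 161 − 1 = 160; Z: 75 − 1 = 74.
Z = 74 is tungsten, so the daughter is W-160.

W-160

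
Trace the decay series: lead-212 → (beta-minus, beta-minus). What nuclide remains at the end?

Start: (A, Z) = (212, 82).
After β⁻: (212, 83).
After β⁻: (212, 84).
Z = 84 is polonium.

Po-212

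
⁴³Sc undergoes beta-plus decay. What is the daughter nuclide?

Ca-43

Beta-plus decay: mass number changes by +0, atomic number by -1.
A: 43 = 43; Z: 21 − 1 = 20.
Z = 20 is calcium, so the daughter is ⁴³Ca.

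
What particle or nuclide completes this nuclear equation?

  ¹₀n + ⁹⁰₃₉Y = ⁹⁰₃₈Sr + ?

proton

Conserve mass number: 1 + 90 = 90 + A, so A = 1.
Conserve atomic number: 0 + 39 = 38 + Z, so Z = 1.
A = 1 and Z = 1 is ¹₁H — a proton.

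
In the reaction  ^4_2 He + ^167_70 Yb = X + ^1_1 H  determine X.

Conserve mass number: 4 + 167 = A + 1, so A = 170.
Conserve atomic number: 2 + 70 = Z + 1, so Z = 71.
Z = 71 is lutetium, so the species is ^170_71 Lu.

Lu-170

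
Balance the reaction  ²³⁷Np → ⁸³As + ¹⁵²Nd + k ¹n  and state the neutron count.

2

Conserve mass number: 237 = 83 + 152 + k, so k = 237 − 235 = 2.
Check atomic number: 93 = 33 + 60 + 0 = 93. ✓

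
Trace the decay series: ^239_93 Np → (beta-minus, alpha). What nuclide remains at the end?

Start: (A, Z) = (239, 93).
After β⁻: (239, 94).
After α: (235, 92).
Z = 92 is uranium.

U-235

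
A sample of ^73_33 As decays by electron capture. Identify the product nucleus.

Electron capture: mass number changes by +0, atomic number by -1.
A: 73 = 73; Z: 33 − 1 = 32.
Z = 32 is germanium, so the daughter is ^73_32 Ge.

Ge-73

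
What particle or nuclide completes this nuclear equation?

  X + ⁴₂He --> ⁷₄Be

He-3

Conserve mass number: A + 4 = 7, so A = 3.
Conserve atomic number: Z + 2 = 4, so Z = 2.
Z = 2 is helium, so the species is ³₂He.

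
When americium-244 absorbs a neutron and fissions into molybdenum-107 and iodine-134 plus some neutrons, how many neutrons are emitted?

Conserve mass number: 245 = 107 + 134 + k, so k = 245 − 241 = 4.
Check atomic number: 95 = 42 + 53 + 0 = 95. ✓

4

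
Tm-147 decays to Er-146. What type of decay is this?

proton emission

ΔA = 146 − 147 = -1; ΔZ = 68 − 69 = -1.
A drops by 1 and Z drops by 1 — a proton was emitted.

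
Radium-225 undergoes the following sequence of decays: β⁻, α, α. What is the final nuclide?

At-217

Start: (A, Z) = (225, 88).
After β⁻: (225, 89).
After α: (221, 87).
After α: (217, 85).
Z = 85 is astatine.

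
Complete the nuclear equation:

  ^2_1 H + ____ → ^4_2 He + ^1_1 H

He-3

Conserve mass number: 2 + A = 4 + 1, so A = 3.
Conserve atomic number: 1 + Z = 2 + 1, so Z = 2.
Z = 2 is helium, so the species is ^3_2 He.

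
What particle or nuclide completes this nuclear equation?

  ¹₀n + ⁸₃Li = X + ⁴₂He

H-5

Conserve mass number: 1 + 8 = A + 4, so A = 5.
Conserve atomic number: 0 + 3 = Z + 2, so Z = 1.
Z = 1 is hydrogen, so the species is ⁵₁H.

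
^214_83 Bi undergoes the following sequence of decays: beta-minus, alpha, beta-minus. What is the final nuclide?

Start: (A, Z) = (214, 83).
After β⁻: (214, 84).
After α: (210, 82).
After β⁻: (210, 83).
Z = 83 is bismuth.

Bi-210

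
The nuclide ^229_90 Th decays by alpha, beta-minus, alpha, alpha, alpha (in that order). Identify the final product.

Start: (A, Z) = (229, 90).
After α: (225, 88).
After β⁻: (225, 89).
After α: (221, 87).
After α: (217, 85).
After α: (213, 83).
Z = 83 is bismuth.

Bi-213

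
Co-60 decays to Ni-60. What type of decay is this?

beta-minus decay

ΔA = 60 − 60 = 0; ΔZ = 28 − 27 = +1.
A is unchanged and Z rises by 1 — a neutron has become a proton (β⁻ decay).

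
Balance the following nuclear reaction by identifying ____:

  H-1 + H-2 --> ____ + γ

Conserve mass number: 1 + 2 = A + 0, so A = 3.
Conserve atomic number: 1 + 1 = Z + 0, so Z = 2.
Z = 2 is helium, so the species is He-3.

He-3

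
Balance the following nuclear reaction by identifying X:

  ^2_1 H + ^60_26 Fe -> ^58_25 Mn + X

alpha particle

Conserve mass number: 2 + 60 = 58 + A, so A = 4.
Conserve atomic number: 1 + 26 = 25 + Z, so Z = 2.
A = 4 and Z = 2 is ^4_2 He — an alpha particle.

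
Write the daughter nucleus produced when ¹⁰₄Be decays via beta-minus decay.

B-10

Beta-minus decay: mass number changes by +0, atomic number by +1.
A: 10 = 10; Z: 4 + 1 = 5.
Z = 5 is boron, so the daughter is ¹⁰₅B.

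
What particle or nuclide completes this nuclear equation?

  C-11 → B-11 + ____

positron

Conserve mass number: 11 = 11 + A, so A = 0.
Conserve atomic number: 6 = 5 + Z, so Z = 1.
A = 0 and Z = 1 is e⁺ — a positron.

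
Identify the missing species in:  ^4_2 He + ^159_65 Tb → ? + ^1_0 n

Conserve mass number: 4 + 159 = A + 1, so A = 162.
Conserve atomic number: 2 + 65 = Z + 0, so Z = 67.
Z = 67 is holmium, so the species is ^162_67 Ho.

Ho-162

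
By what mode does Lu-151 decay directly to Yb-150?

ΔA = 150 − 151 = -1; ΔZ = 70 − 71 = -1.
A drops by 1 and Z drops by 1 — a proton was emitted.

proton emission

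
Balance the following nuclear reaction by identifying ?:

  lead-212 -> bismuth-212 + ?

Conserve mass number: 212 = 212 + A, so A = 0.
Conserve atomic number: 82 = 83 + Z, so Z = -1.
A = 0 and Z = -1 is e⁻ — a beta-minus particle.

beta-minus particle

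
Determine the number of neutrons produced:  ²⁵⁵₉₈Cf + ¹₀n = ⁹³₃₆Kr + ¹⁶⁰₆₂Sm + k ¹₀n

3

Conserve mass number: 256 = 93 + 160 + k, so k = 256 − 253 = 3.
Check atomic number: 98 = 36 + 62 + 0 = 98. ✓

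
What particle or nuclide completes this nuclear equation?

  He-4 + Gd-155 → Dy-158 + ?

neutron

Conserve mass number: 4 + 155 = 158 + A, so A = 1.
Conserve atomic number: 2 + 64 = 66 + Z, so Z = 0.
A = 1 and Z = 0 is n — a neutron.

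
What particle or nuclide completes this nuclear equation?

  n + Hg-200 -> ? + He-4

Pt-197

Conserve mass number: 1 + 200 = A + 4, so A = 197.
Conserve atomic number: 0 + 80 = Z + 2, so Z = 78.
Z = 78 is platinum, so the species is Pt-197.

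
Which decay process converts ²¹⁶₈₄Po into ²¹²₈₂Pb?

ΔA = 212 − 216 = -4; ΔZ = 82 − 84 = -2.
A drops by 4 and Z drops by 2 — the signature of alpha emission.

alpha decay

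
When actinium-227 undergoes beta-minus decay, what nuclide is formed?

Th-227

Beta-minus decay: mass number changes by +0, atomic number by +1.
A: 227 = 227; Z: 89 + 1 = 90.
Z = 90 is thorium, so the daughter is thorium-227.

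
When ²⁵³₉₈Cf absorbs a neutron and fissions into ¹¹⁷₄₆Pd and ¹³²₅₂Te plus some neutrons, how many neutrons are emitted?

Conserve mass number: 254 = 117 + 132 + k, so k = 254 − 249 = 5.
Check atomic number: 98 = 46 + 52 + 0 = 98. ✓

5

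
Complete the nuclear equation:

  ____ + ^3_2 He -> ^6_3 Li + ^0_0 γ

Conserve mass number: A + 3 = 6 + 0, so A = 3.
Conserve atomic number: Z + 2 = 3 + 0, so Z = 1.
A = 3 and Z = 1 is ^3_1 H — a triton.

triton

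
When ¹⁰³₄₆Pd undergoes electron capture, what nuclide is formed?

Electron capture: mass number changes by +0, atomic number by -1.
A: 103 = 103; Z: 46 − 1 = 45.
Z = 45 is rhodium, so the daughter is ¹⁰³₄₅Rh.

Rh-103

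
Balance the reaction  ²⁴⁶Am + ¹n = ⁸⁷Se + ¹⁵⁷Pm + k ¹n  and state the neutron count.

3

Conserve mass number: 247 = 87 + 157 + k, so k = 247 − 244 = 3.
Check atomic number: 95 = 34 + 61 + 0 = 95. ✓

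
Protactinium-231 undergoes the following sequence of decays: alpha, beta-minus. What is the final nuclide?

Start: (A, Z) = (231, 91).
After α: (227, 89).
After β⁻: (227, 90).
Z = 90 is thorium.

Th-227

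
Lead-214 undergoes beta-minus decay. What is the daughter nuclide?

Bi-214

Beta-minus decay: mass number changes by +0, atomic number by +1.
A: 214 = 214; Z: 82 + 1 = 83.
Z = 83 is bismuth, so the daughter is bismuth-214.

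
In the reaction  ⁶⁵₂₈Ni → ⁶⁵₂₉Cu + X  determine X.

Conserve mass number: 65 = 65 + A, so A = 0.
Conserve atomic number: 28 = 29 + Z, so Z = -1.
A = 0 and Z = -1 is ⁰₋₁e — a beta-minus particle.

beta-minus particle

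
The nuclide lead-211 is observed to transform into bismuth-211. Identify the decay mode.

beta-minus decay

ΔA = 211 − 211 = 0; ΔZ = 83 − 82 = +1.
A is unchanged and Z rises by 1 — a neutron has become a proton (β⁻ decay).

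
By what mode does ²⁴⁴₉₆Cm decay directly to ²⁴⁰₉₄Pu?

alpha decay

ΔA = 240 − 244 = -4; ΔZ = 94 − 96 = -2.
A drops by 4 and Z drops by 2 — the signature of alpha emission.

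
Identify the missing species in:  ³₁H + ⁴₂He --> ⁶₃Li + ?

Conserve mass number: 3 + 4 = 6 + A, so A = 1.
Conserve atomic number: 1 + 2 = 3 + Z, so Z = 0.
A = 1 and Z = 0 is ¹₀n — a neutron.

neutron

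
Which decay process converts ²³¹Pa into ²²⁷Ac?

alpha decay

ΔA = 227 − 231 = -4; ΔZ = 89 − 91 = -2.
A drops by 4 and Z drops by 2 — the signature of alpha emission.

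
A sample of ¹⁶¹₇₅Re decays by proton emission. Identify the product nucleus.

Proton emission: mass number changes by -1, atomic number by -1.
A: 161 − 1 = 160; Z: 75 − 1 = 74.
Z = 74 is tungsten, so the daughter is ¹⁶⁰₇₄W.

W-160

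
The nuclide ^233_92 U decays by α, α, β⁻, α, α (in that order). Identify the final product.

At-217

Start: (A, Z) = (233, 92).
After α: (229, 90).
After α: (225, 88).
After β⁻: (225, 89).
After α: (221, 87).
After α: (217, 85).
Z = 85 is astatine.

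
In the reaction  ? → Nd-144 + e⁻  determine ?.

Conserve mass number: A = 144 + 0, so A = 144.
Conserve atomic number: Z = 60 − 1, so Z = 59.
Z = 59 is praseodymium, so the species is Pr-144.

Pr-144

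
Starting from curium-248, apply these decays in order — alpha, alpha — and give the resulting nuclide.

U-240

Start: (A, Z) = (248, 96).
After α: (244, 94).
After α: (240, 92).
Z = 92 is uranium.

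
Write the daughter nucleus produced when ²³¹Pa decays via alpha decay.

Alpha decay: mass number changes by -4, atomic number by -2.
A: 231 − 4 = 227; Z: 91 − 2 = 89.
Z = 89 is actinium, so the daughter is ²²⁷Ac.

Ac-227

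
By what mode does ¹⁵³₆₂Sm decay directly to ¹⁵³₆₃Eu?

ΔA = 153 − 153 = 0; ΔZ = 63 − 62 = +1.
A is unchanged and Z rises by 1 — a neutron has become a proton (β⁻ decay).

beta-minus decay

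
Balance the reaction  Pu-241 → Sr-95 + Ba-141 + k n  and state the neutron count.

5

Conserve mass number: 241 = 95 + 141 + k, so k = 241 − 236 = 5.
Check atomic number: 94 = 38 + 56 + 0 = 94. ✓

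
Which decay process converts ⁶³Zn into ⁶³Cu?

beta-plus decay or electron capture

ΔA = 63 − 63 = 0; ΔZ = 29 − 30 = -1.
A is unchanged and Z drops by 1 — a proton has become a neutron (β⁺ emission or electron capture).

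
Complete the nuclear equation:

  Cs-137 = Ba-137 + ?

Conserve mass number: 137 = 137 + A, so A = 0.
Conserve atomic number: 55 = 56 + Z, so Z = -1.
A = 0 and Z = -1 is e⁻ — a beta-minus particle.

beta-minus particle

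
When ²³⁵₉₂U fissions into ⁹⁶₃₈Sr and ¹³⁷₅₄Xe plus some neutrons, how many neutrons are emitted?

Conserve mass number: 235 = 96 + 137 + k, so k = 235 − 233 = 2.
Check atomic number: 92 = 38 + 54 + 0 = 92. ✓

2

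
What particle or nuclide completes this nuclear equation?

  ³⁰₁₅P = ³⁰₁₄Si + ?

Conserve mass number: 30 = 30 + A, so A = 0.
Conserve atomic number: 15 = 14 + Z, so Z = 1.
A = 0 and Z = 1 is ⁰₁e — a positron.

positron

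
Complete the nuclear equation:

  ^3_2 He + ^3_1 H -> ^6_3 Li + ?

Conserve mass number: 3 + 3 = 6 + A, so A = 0.
Conserve atomic number: 2 + 1 = 3 + Z, so Z = 0.
A = 0 and Z = 0 is ^0_0 γ — a gamma ray.

gamma ray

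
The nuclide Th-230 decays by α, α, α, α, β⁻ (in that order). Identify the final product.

Start: (A, Z) = (230, 90).
After α: (226, 88).
After α: (222, 86).
After α: (218, 84).
After α: (214, 82).
After β⁻: (214, 83).
Z = 83 is bismuth.

Bi-214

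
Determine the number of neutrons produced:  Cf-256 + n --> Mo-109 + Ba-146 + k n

2

Conserve mass number: 257 = 109 + 146 + k, so k = 257 − 255 = 2.
Check atomic number: 98 = 42 + 56 + 0 = 98. ✓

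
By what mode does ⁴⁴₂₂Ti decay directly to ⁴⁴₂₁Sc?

ΔA = 44 − 44 = 0; ΔZ = 21 − 22 = -1.
A is unchanged and Z drops by 1 — a proton has become a neutron (β⁺ emission or electron capture).

beta-plus decay or electron capture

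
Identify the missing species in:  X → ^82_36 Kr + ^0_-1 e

Br-82

Conserve mass number: A = 82 + 0, so A = 82.
Conserve atomic number: Z = 36 − 1, so Z = 35.
Z = 35 is bromine, so the species is ^82_35 Br.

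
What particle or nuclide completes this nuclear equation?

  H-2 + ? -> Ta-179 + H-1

Conserve mass number: 2 + A = 179 + 1, so A = 178.
Conserve atomic number: 1 + Z = 73 + 1, so Z = 73.
Z = 73 is tantalum, so the species is Ta-178.

Ta-178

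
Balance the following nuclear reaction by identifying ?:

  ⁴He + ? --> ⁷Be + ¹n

alpha particle

Conserve mass number: 4 + A = 7 + 1, so A = 4.
Conserve atomic number: 2 + Z = 4 + 0, so Z = 2.
A = 4 and Z = 2 is ⁴He — an alpha particle.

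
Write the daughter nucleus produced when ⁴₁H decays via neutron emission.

H-3

Neutron emission: mass number changes by -1, atomic number by +0.
A: 4 − 1 = 3; Z: 1 = 1.
Z = 1 is hydrogen, so the daughter is ³₁H.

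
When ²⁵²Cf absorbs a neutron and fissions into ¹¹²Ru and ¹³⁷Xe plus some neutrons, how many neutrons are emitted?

Conserve mass number: 253 = 112 + 137 + k, so k = 253 − 249 = 4.
Check atomic number: 98 = 44 + 54 + 0 = 98. ✓

4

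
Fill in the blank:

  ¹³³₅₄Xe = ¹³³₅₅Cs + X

Conserve mass number: 133 = 133 + A, so A = 0.
Conserve atomic number: 54 = 55 + Z, so Z = -1.
A = 0 and Z = -1 is ⁰₋₁e — a beta-minus particle.

beta-minus particle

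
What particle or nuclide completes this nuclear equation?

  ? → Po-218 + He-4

Rn-222

Conserve mass number: A = 218 + 4, so A = 222.
Conserve atomic number: Z = 84 + 2, so Z = 86.
Z = 86 is radon, so the species is Rn-222.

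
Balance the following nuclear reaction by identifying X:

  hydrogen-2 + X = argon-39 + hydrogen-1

Conserve mass number: 2 + A = 39 + 1, so A = 38.
Conserve atomic number: 1 + Z = 18 + 1, so Z = 18.
Z = 18 is argon, so the species is argon-38.

Ar-38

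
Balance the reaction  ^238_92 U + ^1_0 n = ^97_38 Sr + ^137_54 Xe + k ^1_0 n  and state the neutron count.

Conserve mass number: 239 = 97 + 137 + k, so k = 239 − 234 = 5.
Check atomic number: 92 = 38 + 54 + 0 = 92. ✓

5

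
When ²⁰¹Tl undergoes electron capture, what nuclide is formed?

Electron capture: mass number changes by +0, atomic number by -1.
A: 201 = 201; Z: 81 − 1 = 80.
Z = 80 is mercury, so the daughter is ²⁰¹Hg.

Hg-201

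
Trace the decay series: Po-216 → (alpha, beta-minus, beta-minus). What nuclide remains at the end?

Po-212

Start: (A, Z) = (216, 84).
After α: (212, 82).
After β⁻: (212, 83).
After β⁻: (212, 84).
Z = 84 is polonium.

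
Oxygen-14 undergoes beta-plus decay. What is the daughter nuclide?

N-14

Beta-plus decay: mass number changes by +0, atomic number by -1.
A: 14 = 14; Z: 8 − 1 = 7.
Z = 7 is nitrogen, so the daughter is nitrogen-14.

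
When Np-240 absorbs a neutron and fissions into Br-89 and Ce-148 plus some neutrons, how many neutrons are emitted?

4

Conserve mass number: 241 = 89 + 148 + k, so k = 241 − 237 = 4.
Check atomic number: 93 = 35 + 58 + 0 = 93. ✓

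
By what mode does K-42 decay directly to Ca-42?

ΔA = 42 − 42 = 0; ΔZ = 20 − 19 = +1.
A is unchanged and Z rises by 1 — a neutron has become a proton (β⁻ decay).

beta-minus decay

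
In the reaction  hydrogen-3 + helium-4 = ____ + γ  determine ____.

Conserve mass number: 3 + 4 = A + 0, so A = 7.
Conserve atomic number: 1 + 2 = Z + 0, so Z = 3.
Z = 3 is lithium, so the species is lithium-7.

Li-7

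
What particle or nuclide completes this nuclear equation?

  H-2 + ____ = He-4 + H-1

He-3

Conserve mass number: 2 + A = 4 + 1, so A = 3.
Conserve atomic number: 1 + Z = 2 + 1, so Z = 2.
Z = 2 is helium, so the species is He-3.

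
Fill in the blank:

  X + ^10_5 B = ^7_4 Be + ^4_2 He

Conserve mass number: A + 10 = 7 + 4, so A = 1.
Conserve atomic number: Z + 5 = 4 + 2, so Z = 1.
A = 1 and Z = 1 is ^1_1 H — a proton.

proton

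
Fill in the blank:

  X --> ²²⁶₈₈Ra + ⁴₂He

Conserve mass number: A = 226 + 4, so A = 230.
Conserve atomic number: Z = 88 + 2, so Z = 90.
Z = 90 is thorium, so the species is ²³⁰₉₀Th.

Th-230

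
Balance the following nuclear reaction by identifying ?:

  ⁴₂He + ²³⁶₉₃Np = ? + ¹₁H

Conserve mass number: 4 + 236 = A + 1, so A = 239.
Conserve atomic number: 2 + 93 = Z + 1, so Z = 94.
Z = 94 is plutonium, so the species is ²³⁹₉₄Pu.

Pu-239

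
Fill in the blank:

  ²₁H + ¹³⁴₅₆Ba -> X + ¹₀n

Conserve mass number: 2 + 134 = A + 1, so A = 135.
Conserve atomic number: 1 + 56 = Z + 0, so Z = 57.
Z = 57 is lanthanum, so the species is ¹³⁵₅₇La.

La-135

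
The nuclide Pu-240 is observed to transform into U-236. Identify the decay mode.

alpha decay

ΔA = 236 − 240 = -4; ΔZ = 92 − 94 = -2.
A drops by 4 and Z drops by 2 — the signature of alpha emission.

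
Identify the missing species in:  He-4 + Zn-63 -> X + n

Ge-66

Conserve mass number: 4 + 63 = A + 1, so A = 66.
Conserve atomic number: 2 + 30 = Z + 0, so Z = 32.
Z = 32 is germanium, so the species is Ge-66.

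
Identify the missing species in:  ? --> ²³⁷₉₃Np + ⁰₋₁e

Conserve mass number: A = 237 + 0, so A = 237.
Conserve atomic number: Z = 93 − 1, so Z = 92.
Z = 92 is uranium, so the species is ²³⁷₉₂U.

U-237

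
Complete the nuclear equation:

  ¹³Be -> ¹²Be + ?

Conserve mass number: 13 = 12 + A, so A = 1.
Conserve atomic number: 4 = 4 + Z, so Z = 0.
A = 1 and Z = 0 is ¹n — a neutron.

neutron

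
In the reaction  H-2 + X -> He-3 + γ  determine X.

proton

Conserve mass number: 2 + A = 3 + 0, so A = 1.
Conserve atomic number: 1 + Z = 2 + 0, so Z = 1.
A = 1 and Z = 1 is H-1 — a proton.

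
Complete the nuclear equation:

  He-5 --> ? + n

He-4

Conserve mass number: 5 = A + 1, so A = 4.
Conserve atomic number: 2 = Z + 0, so Z = 2.
A = 4 and Z = 2 is He-4 — an alpha particle.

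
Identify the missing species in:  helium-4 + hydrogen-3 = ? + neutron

Li-6

Conserve mass number: 4 + 3 = A + 1, so A = 6.
Conserve atomic number: 2 + 1 = Z + 0, so Z = 3.
Z = 3 is lithium, so the species is lithium-6.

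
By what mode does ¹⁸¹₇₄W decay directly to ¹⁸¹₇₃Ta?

beta-plus decay or electron capture

ΔA = 181 − 181 = 0; ΔZ = 73 − 74 = -1.
A is unchanged and Z drops by 1 — a proton has become a neutron (β⁺ emission or electron capture).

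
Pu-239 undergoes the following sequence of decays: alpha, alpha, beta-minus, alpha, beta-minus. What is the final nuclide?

Th-227

Start: (A, Z) = (239, 94).
After α: (235, 92).
After α: (231, 90).
After β⁻: (231, 91).
After α: (227, 89).
After β⁻: (227, 90).
Z = 90 is thorium.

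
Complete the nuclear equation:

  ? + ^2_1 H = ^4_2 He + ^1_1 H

Conserve mass number: A + 2 = 4 + 1, so A = 3.
Conserve atomic number: Z + 1 = 2 + 1, so Z = 2.
Z = 2 is helium, so the species is ^3_2 He.

He-3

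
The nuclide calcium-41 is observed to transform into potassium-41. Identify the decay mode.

ΔA = 41 − 41 = 0; ΔZ = 19 − 20 = -1.
A is unchanged and Z drops by 1 — a proton has become a neutron (β⁺ emission or electron capture).

beta-plus decay or electron capture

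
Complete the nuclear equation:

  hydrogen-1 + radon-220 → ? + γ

Fr-221

Conserve mass number: 1 + 220 = A + 0, so A = 221.
Conserve atomic number: 1 + 86 = Z + 0, so Z = 87.
Z = 87 is francium, so the species is francium-221.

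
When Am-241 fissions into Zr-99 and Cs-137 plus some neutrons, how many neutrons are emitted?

5

Conserve mass number: 241 = 99 + 137 + k, so k = 241 − 236 = 5.
Check atomic number: 95 = 40 + 55 + 0 = 95. ✓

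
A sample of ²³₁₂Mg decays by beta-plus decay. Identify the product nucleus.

Na-23

Beta-plus decay: mass number changes by +0, atomic number by -1.
A: 23 = 23; Z: 12 − 1 = 11.
Z = 11 is sodium, so the daughter is ²³₁₁Na.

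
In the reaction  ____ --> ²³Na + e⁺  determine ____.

Mg-23

Conserve mass number: A = 23 + 0, so A = 23.
Conserve atomic number: Z = 11 + 1, so Z = 12.
Z = 12 is magnesium, so the species is ²³Mg.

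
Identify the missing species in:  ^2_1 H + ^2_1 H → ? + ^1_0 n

Conserve mass number: 2 + 2 = A + 1, so A = 3.
Conserve atomic number: 1 + 1 = Z + 0, so Z = 2.
Z = 2 is helium, so the species is ^3_2 He.

He-3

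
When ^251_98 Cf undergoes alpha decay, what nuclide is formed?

Cm-247

Alpha decay: mass number changes by -4, atomic number by -2.
A: 251 − 4 = 247; Z: 98 − 2 = 96.
Z = 96 is curium, so the daughter is ^247_96 Cm.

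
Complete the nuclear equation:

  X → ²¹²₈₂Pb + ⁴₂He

Po-216

Conserve mass number: A = 212 + 4, so A = 216.
Conserve atomic number: Z = 82 + 2, so Z = 84.
Z = 84 is polonium, so the species is ²¹⁶₈₄Po.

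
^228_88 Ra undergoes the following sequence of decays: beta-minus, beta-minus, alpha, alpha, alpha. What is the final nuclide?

Po-216

Start: (A, Z) = (228, 88).
After β⁻: (228, 89).
After β⁻: (228, 90).
After α: (224, 88).
After α: (220, 86).
After α: (216, 84).
Z = 84 is polonium.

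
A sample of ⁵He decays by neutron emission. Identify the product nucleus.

He-4

Neutron emission: mass number changes by -1, atomic number by +0.
A: 5 − 1 = 4; Z: 2 = 2.
Z = 2 is helium, so the daughter is ⁴He.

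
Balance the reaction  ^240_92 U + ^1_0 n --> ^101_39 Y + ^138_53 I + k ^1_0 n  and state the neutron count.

2

Conserve mass number: 241 = 101 + 138 + k, so k = 241 − 239 = 2.
Check atomic number: 92 = 39 + 53 + 0 = 92. ✓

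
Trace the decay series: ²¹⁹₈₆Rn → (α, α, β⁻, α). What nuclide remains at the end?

Tl-207

Start: (A, Z) = (219, 86).
After α: (215, 84).
After α: (211, 82).
After β⁻: (211, 83).
After α: (207, 81).
Z = 81 is thallium.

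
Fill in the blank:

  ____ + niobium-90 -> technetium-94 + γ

Conserve mass number: A + 90 = 94 + 0, so A = 4.
Conserve atomic number: Z + 41 = 43 + 0, so Z = 2.
A = 4 and Z = 2 is helium-4 — an alpha particle.

alpha particle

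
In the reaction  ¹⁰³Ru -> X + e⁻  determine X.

Rh-103

Conserve mass number: 103 = A + 0, so A = 103.
Conserve atomic number: 44 = Z − 1, so Z = 45.
Z = 45 is rhodium, so the species is ¹⁰³Rh.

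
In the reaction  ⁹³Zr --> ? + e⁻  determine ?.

Conserve mass number: 93 = A + 0, so A = 93.
Conserve atomic number: 40 = Z − 1, so Z = 41.
Z = 41 is niobium, so the species is ⁹³Nb.

Nb-93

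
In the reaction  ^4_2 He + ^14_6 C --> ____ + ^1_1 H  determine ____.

Conserve mass number: 4 + 14 = A + 1, so A = 17.
Conserve atomic number: 2 + 6 = Z + 1, so Z = 7.
Z = 7 is nitrogen, so the species is ^17_7 N.

N-17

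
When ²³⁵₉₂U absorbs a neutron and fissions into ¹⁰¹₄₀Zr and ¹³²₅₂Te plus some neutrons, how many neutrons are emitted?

3

Conserve mass number: 236 = 101 + 132 + k, so k = 236 − 233 = 3.
Check atomic number: 92 = 40 + 52 + 0 = 92. ✓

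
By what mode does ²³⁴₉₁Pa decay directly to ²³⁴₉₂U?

ΔA = 234 − 234 = 0; ΔZ = 92 − 91 = +1.
A is unchanged and Z rises by 1 — a neutron has become a proton (β⁻ decay).

beta-minus decay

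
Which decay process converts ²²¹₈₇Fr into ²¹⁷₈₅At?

ΔA = 217 − 221 = -4; ΔZ = 85 − 87 = -2.
A drops by 4 and Z drops by 2 — the signature of alpha emission.

alpha decay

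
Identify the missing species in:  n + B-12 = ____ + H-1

Conserve mass number: 1 + 12 = A + 1, so A = 12.
Conserve atomic number: 0 + 5 = Z + 1, so Z = 4.
Z = 4 is beryllium, so the species is Be-12.

Be-12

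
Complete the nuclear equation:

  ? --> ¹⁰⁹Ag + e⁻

Pd-109

Conserve mass number: A = 109 + 0, so A = 109.
Conserve atomic number: Z = 47 − 1, so Z = 46.
Z = 46 is palladium, so the species is ¹⁰⁹Pd.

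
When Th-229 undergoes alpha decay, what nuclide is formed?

Alpha decay: mass number changes by -4, atomic number by -2.
A: 229 − 4 = 225; Z: 90 − 2 = 88.
Z = 88 is radium, so the daughter is Ra-225.

Ra-225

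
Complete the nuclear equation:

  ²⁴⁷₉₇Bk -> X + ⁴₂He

Am-243

Conserve mass number: 247 = A + 4, so A = 243.
Conserve atomic number: 97 = Z + 2, so Z = 95.
Z = 95 is americium, so the species is ²⁴³₉₅Am.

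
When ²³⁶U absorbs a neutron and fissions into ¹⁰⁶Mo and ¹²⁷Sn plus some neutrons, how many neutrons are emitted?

4

Conserve mass number: 237 = 106 + 127 + k, so k = 237 − 233 = 4.
Check atomic number: 92 = 42 + 50 + 0 = 92. ✓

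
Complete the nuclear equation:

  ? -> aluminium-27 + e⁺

Si-27

Conserve mass number: A = 27 + 0, so A = 27.
Conserve atomic number: Z = 13 + 1, so Z = 14.
Z = 14 is silicon, so the species is silicon-27.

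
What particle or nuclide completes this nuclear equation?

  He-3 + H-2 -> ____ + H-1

Conserve mass number: 3 + 2 = A + 1, so A = 4.
Conserve atomic number: 2 + 1 = Z + 1, so Z = 2.
A = 4 and Z = 2 is He-4 — an alpha particle.

He-4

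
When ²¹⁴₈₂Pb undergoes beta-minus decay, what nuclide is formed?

Beta-minus decay: mass number changes by +0, atomic number by +1.
A: 214 = 214; Z: 82 + 1 = 83.
Z = 83 is bismuth, so the daughter is ²¹⁴₈₃Bi.

Bi-214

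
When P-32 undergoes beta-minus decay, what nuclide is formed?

S-32

Beta-minus decay: mass number changes by +0, atomic number by +1.
A: 32 = 32; Z: 15 + 1 = 16.
Z = 16 is sulfur, so the daughter is S-32.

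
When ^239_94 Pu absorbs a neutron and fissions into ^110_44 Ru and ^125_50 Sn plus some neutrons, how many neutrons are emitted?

5

Conserve mass number: 240 = 110 + 125 + k, so k = 240 − 235 = 5.
Check atomic number: 94 = 44 + 50 + 0 = 94. ✓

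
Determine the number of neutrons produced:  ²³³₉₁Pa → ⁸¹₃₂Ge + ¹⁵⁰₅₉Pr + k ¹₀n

Conserve mass number: 233 = 81 + 150 + k, so k = 233 − 231 = 2.
Check atomic number: 91 = 32 + 59 + 0 = 91. ✓

2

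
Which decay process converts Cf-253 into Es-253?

beta-minus decay

ΔA = 253 − 253 = 0; ΔZ = 99 − 98 = +1.
A is unchanged and Z rises by 1 — a neutron has become a proton (β⁻ decay).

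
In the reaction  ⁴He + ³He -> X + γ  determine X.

Conserve mass number: 4 + 3 = A + 0, so A = 7.
Conserve atomic number: 2 + 2 = Z + 0, so Z = 4.
Z = 4 is beryllium, so the species is ⁷Be.

Be-7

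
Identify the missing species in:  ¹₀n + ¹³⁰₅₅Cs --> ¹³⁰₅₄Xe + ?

Conserve mass number: 1 + 130 = 130 + A, so A = 1.
Conserve atomic number: 0 + 55 = 54 + Z, so Z = 1.
A = 1 and Z = 1 is ¹₁H — a proton.

proton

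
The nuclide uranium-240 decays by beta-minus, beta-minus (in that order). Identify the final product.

Pu-240

Start: (A, Z) = (240, 92).
After β⁻: (240, 93).
After β⁻: (240, 94).
Z = 94 is plutonium.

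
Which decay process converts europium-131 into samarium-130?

proton emission

ΔA = 130 − 131 = -1; ΔZ = 62 − 63 = -1.
A drops by 1 and Z drops by 1 — a proton was emitted.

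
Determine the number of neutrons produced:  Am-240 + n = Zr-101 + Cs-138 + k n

2

Conserve mass number: 241 = 101 + 138 + k, so k = 241 − 239 = 2.
Check atomic number: 95 = 40 + 55 + 0 = 95. ✓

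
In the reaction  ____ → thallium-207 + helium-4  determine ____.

Conserve mass number: A = 207 + 4, so A = 211.
Conserve atomic number: Z = 81 + 2, so Z = 83.
Z = 83 is bismuth, so the species is bismuth-211.

Bi-211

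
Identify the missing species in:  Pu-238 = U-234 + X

Conserve mass number: 238 = 234 + A, so A = 4.
Conserve atomic number: 94 = 92 + Z, so Z = 2.
A = 4 and Z = 2 is He-4 — an alpha particle.

alpha particle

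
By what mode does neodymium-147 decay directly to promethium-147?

beta-minus decay

ΔA = 147 − 147 = 0; ΔZ = 61 − 60 = +1.
A is unchanged and Z rises by 1 — a neutron has become a proton (β⁻ decay).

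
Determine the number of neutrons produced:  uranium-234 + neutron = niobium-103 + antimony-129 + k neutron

3

Conserve mass number: 235 = 103 + 129 + k, so k = 235 − 232 = 3.
Check atomic number: 92 = 41 + 51 + 0 = 92. ✓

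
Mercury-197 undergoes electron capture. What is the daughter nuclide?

Electron capture: mass number changes by +0, atomic number by -1.
A: 197 = 197; Z: 80 − 1 = 79.
Z = 79 is gold, so the daughter is gold-197.

Au-197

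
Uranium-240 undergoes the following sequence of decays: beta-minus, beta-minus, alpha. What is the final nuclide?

Start: (A, Z) = (240, 92).
After β⁻: (240, 93).
After β⁻: (240, 94).
After α: (236, 92).
Z = 92 is uranium.

U-236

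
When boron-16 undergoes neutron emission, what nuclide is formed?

Neutron emission: mass number changes by -1, atomic number by +0.
A: 16 − 1 = 15; Z: 5 = 5.
Z = 5 is boron, so the daughter is boron-15.

B-15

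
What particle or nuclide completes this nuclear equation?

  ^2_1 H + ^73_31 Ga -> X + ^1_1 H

Ga-74

Conserve mass number: 2 + 73 = A + 1, so A = 74.
Conserve atomic number: 1 + 31 = Z + 1, so Z = 31.
Z = 31 is gallium, so the species is ^74_31 Ga.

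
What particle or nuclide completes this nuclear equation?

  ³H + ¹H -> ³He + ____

Conserve mass number: 3 + 1 = 3 + A, so A = 1.
Conserve atomic number: 1 + 1 = 2 + Z, so Z = 0.
A = 1 and Z = 0 is ¹n — a neutron.

neutron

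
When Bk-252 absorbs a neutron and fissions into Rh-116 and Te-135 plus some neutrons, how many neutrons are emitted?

Conserve mass number: 253 = 116 + 135 + k, so k = 253 − 251 = 2.
Check atomic number: 97 = 45 + 52 + 0 = 97. ✓

2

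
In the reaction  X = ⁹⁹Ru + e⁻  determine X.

Conserve mass number: A = 99 + 0, so A = 99.
Conserve atomic number: Z = 44 − 1, so Z = 43.
Z = 43 is technetium, so the species is ⁹⁹Tc.

Tc-99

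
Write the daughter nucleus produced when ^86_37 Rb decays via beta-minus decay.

Sr-86

Beta-minus decay: mass number changes by +0, atomic number by +1.
A: 86 = 86; Z: 37 + 1 = 38.
Z = 38 is strontium, so the daughter is ^86_38 Sr.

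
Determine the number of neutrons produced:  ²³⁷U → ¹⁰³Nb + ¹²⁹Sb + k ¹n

Conserve mass number: 237 = 103 + 129 + k, so k = 237 − 232 = 5.
Check atomic number: 92 = 41 + 51 + 0 = 92. ✓

5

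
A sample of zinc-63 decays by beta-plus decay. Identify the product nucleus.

Beta-plus decay: mass number changes by +0, atomic number by -1.
A: 63 = 63; Z: 30 − 1 = 29.
Z = 29 is copper, so the daughter is copper-63.

Cu-63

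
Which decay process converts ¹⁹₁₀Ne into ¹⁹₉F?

ΔA = 19 − 19 = 0; ΔZ = 9 − 10 = -1.
A is unchanged and Z drops by 1 — a proton has become a neutron (β⁺ emission or electron capture).

beta-plus decay or electron capture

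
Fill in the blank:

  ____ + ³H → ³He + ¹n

proton

Conserve mass number: A + 3 = 3 + 1, so A = 1.
Conserve atomic number: Z + 1 = 2 + 0, so Z = 1.
A = 1 and Z = 1 is ¹H — a proton.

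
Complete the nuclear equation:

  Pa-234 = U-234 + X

Conserve mass number: 234 = 234 + A, so A = 0.
Conserve atomic number: 91 = 92 + Z, so Z = -1.
A = 0 and Z = -1 is e⁻ — a beta-minus particle.

beta-minus particle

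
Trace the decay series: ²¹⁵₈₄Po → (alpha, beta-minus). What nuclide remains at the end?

Start: (A, Z) = (215, 84).
After α: (211, 82).
After β⁻: (211, 83).
Z = 83 is bismuth.

Bi-211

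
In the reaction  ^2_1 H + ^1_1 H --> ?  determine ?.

He-3

Conserve mass number: 2 + 1 = A, so A = 3.
Conserve atomic number: 1 + 1 = Z, so Z = 2.
Z = 2 is helium, so the species is ^3_2 He.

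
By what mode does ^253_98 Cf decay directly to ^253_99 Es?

beta-minus decay

ΔA = 253 − 253 = 0; ΔZ = 99 − 98 = +1.
A is unchanged and Z rises by 1 — a neutron has become a proton (β⁻ decay).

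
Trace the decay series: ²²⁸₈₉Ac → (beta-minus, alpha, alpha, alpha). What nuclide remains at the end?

Po-216

Start: (A, Z) = (228, 89).
After β⁻: (228, 90).
After α: (224, 88).
After α: (220, 86).
After α: (216, 84).
Z = 84 is polonium.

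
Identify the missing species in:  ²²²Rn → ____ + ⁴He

Po-218

Conserve mass number: 222 = A + 4, so A = 218.
Conserve atomic number: 86 = Z + 2, so Z = 84.
Z = 84 is polonium, so the species is ²¹⁸Po.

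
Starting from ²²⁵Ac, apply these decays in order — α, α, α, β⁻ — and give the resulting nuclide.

Po-213

Start: (A, Z) = (225, 89).
After α: (221, 87).
After α: (217, 85).
After α: (213, 83).
After β⁻: (213, 84).
Z = 84 is polonium.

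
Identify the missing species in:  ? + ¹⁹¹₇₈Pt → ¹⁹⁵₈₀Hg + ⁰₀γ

alpha particle

Conserve mass number: A + 191 = 195 + 0, so A = 4.
Conserve atomic number: Z + 78 = 80 + 0, so Z = 2.
A = 4 and Z = 2 is ⁴₂He — an alpha particle.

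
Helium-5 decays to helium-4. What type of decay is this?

ΔA = 4 − 5 = -1; ΔZ = 2 − 2 = +0.
A drops by 1 with Z unchanged — a neutron was emitted.

neutron emission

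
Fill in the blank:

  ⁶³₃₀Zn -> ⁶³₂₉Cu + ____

Conserve mass number: 63 = 63 + A, so A = 0.
Conserve atomic number: 30 = 29 + Z, so Z = 1.
A = 0 and Z = 1 is ⁰₁e — a positron.

positron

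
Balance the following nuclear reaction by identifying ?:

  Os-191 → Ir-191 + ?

beta-minus particle

Conserve mass number: 191 = 191 + A, so A = 0.
Conserve atomic number: 76 = 77 + Z, so Z = -1.
A = 0 and Z = -1 is e⁻ — a beta-minus particle.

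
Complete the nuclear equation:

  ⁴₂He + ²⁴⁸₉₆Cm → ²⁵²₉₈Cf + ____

gamma ray

Conserve mass number: 4 + 248 = 252 + A, so A = 0.
Conserve atomic number: 2 + 96 = 98 + Z, so Z = 0.
A = 0 and Z = 0 is ⁰₀γ — a gamma ray.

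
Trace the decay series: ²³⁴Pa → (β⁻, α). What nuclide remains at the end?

Th-230

Start: (A, Z) = (234, 91).
After β⁻: (234, 92).
After α: (230, 90).
Z = 90 is thorium.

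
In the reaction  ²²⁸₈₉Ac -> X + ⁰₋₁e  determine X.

Conserve mass number: 228 = A + 0, so A = 228.
Conserve atomic number: 89 = Z − 1, so Z = 90.
Z = 90 is thorium, so the species is ²²⁸₉₀Th.

Th-228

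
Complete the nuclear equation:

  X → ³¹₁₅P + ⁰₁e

S-31

Conserve mass number: A = 31 + 0, so A = 31.
Conserve atomic number: Z = 15 + 1, so Z = 16.
Z = 16 is sulfur, so the species is ³¹₁₆S.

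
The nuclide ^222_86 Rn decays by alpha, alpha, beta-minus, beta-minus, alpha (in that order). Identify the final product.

Start: (A, Z) = (222, 86).
After α: (218, 84).
After α: (214, 82).
After β⁻: (214, 83).
After β⁻: (214, 84).
After α: (210, 82).
Z = 82 is lead.

Pb-210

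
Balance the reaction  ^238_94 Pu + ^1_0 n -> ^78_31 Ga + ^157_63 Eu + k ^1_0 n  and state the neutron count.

4

Conserve mass number: 239 = 78 + 157 + k, so k = 239 − 235 = 4.
Check atomic number: 94 = 31 + 63 + 0 = 94. ✓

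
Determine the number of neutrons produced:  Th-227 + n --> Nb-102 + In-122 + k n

Conserve mass number: 228 = 102 + 122 + k, so k = 228 − 224 = 4.
Check atomic number: 90 = 41 + 49 + 0 = 90. ✓

4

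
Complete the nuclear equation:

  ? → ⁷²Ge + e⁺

As-72

Conserve mass number: A = 72 + 0, so A = 72.
Conserve atomic number: Z = 32 + 1, so Z = 33.
Z = 33 is arsenic, so the species is ⁷²As.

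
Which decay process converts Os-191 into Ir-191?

beta-minus decay

ΔA = 191 − 191 = 0; ΔZ = 77 − 76 = +1.
A is unchanged and Z rises by 1 — a neutron has become a proton (β⁻ decay).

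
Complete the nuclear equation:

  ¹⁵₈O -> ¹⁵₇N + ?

Conserve mass number: 15 = 15 + A, so A = 0.
Conserve atomic number: 8 = 7 + Z, so Z = 1.
A = 0 and Z = 1 is ⁰₁e — a positron.

positron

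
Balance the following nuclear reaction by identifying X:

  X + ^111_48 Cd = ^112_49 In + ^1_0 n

deuteron

Conserve mass number: A + 111 = 112 + 1, so A = 2.
Conserve atomic number: Z + 48 = 49 + 0, so Z = 1.
A = 2 and Z = 1 is ^2_1 H — a deuteron.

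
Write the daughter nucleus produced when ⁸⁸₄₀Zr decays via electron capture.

Electron capture: mass number changes by +0, atomic number by -1.
A: 88 = 88; Z: 40 − 1 = 39.
Z = 39 is yttrium, so the daughter is ⁸⁸₃₉Y.

Y-88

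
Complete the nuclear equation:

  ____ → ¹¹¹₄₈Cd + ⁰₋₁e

Ag-111

Conserve mass number: A = 111 + 0, so A = 111.
Conserve atomic number: Z = 48 − 1, so Z = 47.
Z = 47 is silver, so the species is ¹¹¹₄₇Ag.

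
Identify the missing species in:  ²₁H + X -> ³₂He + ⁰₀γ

Conserve mass number: 2 + A = 3 + 0, so A = 1.
Conserve atomic number: 1 + Z = 2 + 0, so Z = 1.
A = 1 and Z = 1 is ¹₁H — a proton.

proton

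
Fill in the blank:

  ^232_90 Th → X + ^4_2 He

Conserve mass number: 232 = A + 4, so A = 228.
Conserve atomic number: 90 = Z + 2, so Z = 88.
Z = 88 is radium, so the species is ^228_88 Ra.

Ra-228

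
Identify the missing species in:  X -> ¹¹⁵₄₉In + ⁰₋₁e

Conserve mass number: A = 115 + 0, so A = 115.
Conserve atomic number: Z = 49 − 1, so Z = 48.
Z = 48 is cadmium, so the species is ¹¹⁵₄₈Cd.

Cd-115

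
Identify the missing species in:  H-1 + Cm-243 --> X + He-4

Conserve mass number: 1 + 243 = A + 4, so A = 240.
Conserve atomic number: 1 + 96 = Z + 2, so Z = 95.
Z = 95 is americium, so the species is Am-240.

Am-240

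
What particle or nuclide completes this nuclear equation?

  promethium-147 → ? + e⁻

Sm-147

Conserve mass number: 147 = A + 0, so A = 147.
Conserve atomic number: 61 = Z − 1, so Z = 62.
Z = 62 is samarium, so the species is samarium-147.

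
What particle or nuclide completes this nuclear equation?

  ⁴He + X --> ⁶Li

deuteron

Conserve mass number: 4 + A = 6, so A = 2.
Conserve atomic number: 2 + Z = 3, so Z = 1.
A = 2 and Z = 1 is ²H — a deuteron.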